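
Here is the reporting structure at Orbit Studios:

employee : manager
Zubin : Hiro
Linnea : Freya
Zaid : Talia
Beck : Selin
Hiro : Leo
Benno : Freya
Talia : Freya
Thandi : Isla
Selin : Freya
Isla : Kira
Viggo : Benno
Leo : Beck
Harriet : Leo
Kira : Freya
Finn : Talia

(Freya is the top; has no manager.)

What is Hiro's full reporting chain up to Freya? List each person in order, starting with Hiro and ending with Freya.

Hiro reports to Leo. Leo reports to Beck. Beck reports to Selin. Selin reports to Freya. Freya is at the top.

Hiro -> Leo -> Beck -> Selin -> Freya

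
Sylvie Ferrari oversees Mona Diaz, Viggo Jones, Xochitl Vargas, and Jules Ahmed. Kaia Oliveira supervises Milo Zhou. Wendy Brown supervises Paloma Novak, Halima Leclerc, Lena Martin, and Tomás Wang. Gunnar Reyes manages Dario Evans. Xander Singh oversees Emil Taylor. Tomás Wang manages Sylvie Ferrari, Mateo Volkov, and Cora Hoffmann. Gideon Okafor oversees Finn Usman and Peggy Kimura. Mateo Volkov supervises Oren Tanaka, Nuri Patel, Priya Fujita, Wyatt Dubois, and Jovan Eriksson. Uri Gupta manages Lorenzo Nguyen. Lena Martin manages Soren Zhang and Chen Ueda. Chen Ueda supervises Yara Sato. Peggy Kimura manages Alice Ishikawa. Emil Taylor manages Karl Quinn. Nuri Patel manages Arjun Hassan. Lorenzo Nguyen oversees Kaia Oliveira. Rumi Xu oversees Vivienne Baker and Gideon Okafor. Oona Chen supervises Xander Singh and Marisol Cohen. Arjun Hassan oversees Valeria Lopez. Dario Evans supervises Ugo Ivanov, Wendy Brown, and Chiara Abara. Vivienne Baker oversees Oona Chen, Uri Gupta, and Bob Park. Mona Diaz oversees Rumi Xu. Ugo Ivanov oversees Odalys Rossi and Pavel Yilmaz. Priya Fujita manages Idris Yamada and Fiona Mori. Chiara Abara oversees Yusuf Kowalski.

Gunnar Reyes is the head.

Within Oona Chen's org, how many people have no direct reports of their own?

The people in Oona Chen's organization with no one reporting to them are Marisol Cohen, Karl Quinn. That is 2.

2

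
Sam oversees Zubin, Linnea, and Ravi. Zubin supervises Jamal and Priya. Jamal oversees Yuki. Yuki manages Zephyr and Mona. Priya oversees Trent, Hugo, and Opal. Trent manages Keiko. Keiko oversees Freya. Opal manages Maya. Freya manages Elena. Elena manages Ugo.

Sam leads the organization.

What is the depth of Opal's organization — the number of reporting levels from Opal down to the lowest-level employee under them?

The longest chain under Opal runs Opal → Maya, which is 1 level below Opal.

1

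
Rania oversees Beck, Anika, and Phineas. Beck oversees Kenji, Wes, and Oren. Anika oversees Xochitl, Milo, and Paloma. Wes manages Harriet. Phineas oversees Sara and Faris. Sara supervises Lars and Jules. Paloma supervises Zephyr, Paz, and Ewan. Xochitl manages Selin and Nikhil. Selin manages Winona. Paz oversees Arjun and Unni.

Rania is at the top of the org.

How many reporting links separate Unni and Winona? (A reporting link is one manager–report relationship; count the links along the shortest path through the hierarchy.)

6

Unni is 3 levels below Anika, and Winona is 3 levels below Anika (their lowest common manager). The shortest path runs up from Unni to Anika and back down to Winona: 3 + 3 = 6 links.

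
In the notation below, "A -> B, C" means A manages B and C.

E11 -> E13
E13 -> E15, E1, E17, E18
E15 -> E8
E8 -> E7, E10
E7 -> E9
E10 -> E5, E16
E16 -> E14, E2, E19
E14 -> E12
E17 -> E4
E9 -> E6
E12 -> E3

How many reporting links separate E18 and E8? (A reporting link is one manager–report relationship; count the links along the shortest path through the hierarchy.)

E18 is 1 level below E13, and E8 is 2 levels below E13 (their lowest common manager). The shortest path runs up from E18 to E13 and back down to E8: 1 + 2 = 3 links.

3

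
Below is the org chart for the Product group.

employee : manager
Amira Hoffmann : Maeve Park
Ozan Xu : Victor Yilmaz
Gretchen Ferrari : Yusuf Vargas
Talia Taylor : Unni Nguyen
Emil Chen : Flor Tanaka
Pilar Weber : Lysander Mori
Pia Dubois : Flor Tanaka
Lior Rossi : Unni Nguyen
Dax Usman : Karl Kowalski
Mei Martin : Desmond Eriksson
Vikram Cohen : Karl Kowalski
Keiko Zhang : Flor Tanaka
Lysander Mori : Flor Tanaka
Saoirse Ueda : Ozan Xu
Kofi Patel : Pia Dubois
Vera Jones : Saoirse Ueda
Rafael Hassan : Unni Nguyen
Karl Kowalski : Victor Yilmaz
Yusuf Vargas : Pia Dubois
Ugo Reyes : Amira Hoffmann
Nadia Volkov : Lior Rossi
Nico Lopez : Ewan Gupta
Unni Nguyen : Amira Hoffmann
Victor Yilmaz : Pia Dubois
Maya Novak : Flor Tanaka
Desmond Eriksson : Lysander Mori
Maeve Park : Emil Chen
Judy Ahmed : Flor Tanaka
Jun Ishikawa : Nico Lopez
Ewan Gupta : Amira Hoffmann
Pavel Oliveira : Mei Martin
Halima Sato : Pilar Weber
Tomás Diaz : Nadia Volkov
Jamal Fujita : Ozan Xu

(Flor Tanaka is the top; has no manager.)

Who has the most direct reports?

Direct-report counts: Flor Tanaka has 6; Lysander Mori has 2; Desmond Eriksson has 1; Mei Martin has 1; Pilar Weber has 1; Pia Dubois has 3; Yusuf Vargas has 1; Victor Yilmaz has 2; Karl Kowalski has 2; Ozan Xu has 2; Saoirse Ueda has 1; Emil Chen has 1; Maeve Park has 1; Amira Hoffmann has 3; Unni Nguyen has 3; Lior Rossi has 1; Nadia Volkov has 1; Ewan Gupta has 1; Nico Lopez has 1. The largest is 6, held by Flor Tanaka.

Flor Tanaka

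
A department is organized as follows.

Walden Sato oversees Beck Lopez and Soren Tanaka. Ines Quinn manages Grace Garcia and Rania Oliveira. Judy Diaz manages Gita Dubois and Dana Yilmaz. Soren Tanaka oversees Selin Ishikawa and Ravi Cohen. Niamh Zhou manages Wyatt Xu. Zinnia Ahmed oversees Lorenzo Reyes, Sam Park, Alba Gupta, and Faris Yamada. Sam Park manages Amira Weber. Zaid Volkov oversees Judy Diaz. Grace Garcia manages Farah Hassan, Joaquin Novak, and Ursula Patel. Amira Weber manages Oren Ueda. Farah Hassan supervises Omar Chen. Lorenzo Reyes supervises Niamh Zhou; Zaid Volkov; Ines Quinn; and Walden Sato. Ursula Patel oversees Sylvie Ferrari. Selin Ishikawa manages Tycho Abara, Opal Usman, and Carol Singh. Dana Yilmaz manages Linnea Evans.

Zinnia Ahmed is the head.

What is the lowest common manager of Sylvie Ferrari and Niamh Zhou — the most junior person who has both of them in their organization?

Sylvie Ferrari's chain of managers is Ursula Patel, Grace Garcia, Ines Quinn, Lorenzo Reyes, Zinnia Ahmed. Niamh Zhou's chain of managers is Lorenzo Reyes, Zinnia Ahmed. The first manager that appears in both chains is Lorenzo Reyes.

Lorenzo Reyes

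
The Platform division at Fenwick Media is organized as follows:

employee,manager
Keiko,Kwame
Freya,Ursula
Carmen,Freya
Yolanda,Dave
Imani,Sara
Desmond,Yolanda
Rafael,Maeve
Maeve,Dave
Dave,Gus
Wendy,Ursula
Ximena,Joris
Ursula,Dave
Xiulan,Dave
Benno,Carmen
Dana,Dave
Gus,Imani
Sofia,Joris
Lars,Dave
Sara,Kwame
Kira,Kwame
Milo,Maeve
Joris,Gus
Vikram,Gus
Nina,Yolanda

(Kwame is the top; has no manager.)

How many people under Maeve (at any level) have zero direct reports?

The people in Maeve's organization with no one reporting to them are Milo, Rafael. That is 2.

2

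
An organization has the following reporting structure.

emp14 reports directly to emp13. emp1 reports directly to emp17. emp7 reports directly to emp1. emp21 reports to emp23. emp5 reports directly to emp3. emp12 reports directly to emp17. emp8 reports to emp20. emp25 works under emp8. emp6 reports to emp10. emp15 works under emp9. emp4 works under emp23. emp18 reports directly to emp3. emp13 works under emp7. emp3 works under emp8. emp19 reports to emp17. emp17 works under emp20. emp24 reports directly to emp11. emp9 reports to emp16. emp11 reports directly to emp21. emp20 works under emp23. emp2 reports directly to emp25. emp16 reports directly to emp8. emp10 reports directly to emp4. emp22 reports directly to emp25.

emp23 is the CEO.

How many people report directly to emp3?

2

emp3 directly manages emp18, emp5. That is 2 direct reports.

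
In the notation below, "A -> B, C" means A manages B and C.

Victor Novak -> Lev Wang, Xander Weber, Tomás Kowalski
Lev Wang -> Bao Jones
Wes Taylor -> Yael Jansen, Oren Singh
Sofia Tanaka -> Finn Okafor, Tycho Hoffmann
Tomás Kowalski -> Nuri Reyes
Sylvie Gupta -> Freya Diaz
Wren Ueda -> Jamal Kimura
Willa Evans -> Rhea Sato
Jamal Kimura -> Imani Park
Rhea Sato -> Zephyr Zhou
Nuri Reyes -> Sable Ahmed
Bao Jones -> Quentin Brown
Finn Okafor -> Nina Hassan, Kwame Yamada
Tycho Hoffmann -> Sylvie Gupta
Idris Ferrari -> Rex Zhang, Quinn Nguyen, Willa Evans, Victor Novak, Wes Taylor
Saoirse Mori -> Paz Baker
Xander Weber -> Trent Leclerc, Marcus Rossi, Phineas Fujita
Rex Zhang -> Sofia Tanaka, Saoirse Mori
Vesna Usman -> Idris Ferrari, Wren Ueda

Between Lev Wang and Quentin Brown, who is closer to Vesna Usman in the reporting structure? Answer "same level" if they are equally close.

Lev Wang is 3 levels below Vesna Usman; Quentin Brown is 5. Lev Wang is higher.

Lev Wang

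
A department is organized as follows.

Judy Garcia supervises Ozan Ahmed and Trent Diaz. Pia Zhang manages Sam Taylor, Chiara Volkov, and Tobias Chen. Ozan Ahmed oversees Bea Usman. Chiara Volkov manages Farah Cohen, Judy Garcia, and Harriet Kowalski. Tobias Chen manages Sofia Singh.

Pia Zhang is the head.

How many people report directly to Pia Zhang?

Pia Zhang directly manages Sam Taylor, Chiara Volkov, Tobias Chen. That is 3 direct reports.

3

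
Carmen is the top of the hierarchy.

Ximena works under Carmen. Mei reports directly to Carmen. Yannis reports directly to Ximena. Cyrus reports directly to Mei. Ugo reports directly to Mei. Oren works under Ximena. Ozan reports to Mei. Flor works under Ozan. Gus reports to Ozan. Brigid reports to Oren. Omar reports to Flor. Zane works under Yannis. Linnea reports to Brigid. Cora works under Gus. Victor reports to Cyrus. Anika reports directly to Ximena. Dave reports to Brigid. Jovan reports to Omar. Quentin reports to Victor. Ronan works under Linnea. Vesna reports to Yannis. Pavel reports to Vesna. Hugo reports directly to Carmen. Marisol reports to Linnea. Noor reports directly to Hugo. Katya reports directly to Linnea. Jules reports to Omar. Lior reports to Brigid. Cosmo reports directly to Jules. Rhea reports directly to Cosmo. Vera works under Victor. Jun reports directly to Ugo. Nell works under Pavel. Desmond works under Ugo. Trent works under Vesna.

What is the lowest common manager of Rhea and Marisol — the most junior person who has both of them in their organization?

Carmen

Rhea's chain of managers is Cosmo, Jules, Omar, Flor, Ozan, Mei, Carmen. Marisol's chain of managers is Linnea, Brigid, Oren, Ximena, Carmen. The first manager that appears in both chains is Carmen.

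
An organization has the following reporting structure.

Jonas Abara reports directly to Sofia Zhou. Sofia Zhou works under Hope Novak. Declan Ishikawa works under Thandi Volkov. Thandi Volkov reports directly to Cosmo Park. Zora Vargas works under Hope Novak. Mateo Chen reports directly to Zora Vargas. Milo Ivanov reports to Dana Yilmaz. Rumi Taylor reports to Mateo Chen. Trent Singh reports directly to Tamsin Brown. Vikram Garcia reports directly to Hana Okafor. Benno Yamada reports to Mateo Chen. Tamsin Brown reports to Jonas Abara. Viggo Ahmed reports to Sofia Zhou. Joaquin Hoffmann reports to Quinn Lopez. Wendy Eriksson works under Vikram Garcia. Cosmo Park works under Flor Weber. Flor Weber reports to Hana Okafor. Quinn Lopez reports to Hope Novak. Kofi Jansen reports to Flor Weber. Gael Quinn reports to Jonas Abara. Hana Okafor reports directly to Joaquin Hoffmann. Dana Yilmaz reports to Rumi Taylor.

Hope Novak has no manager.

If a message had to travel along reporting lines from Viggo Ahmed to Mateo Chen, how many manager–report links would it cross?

Viggo Ahmed is 2 levels below Hope Novak, and Mateo Chen is 2 levels below Hope Novak (their lowest common manager). The shortest path runs up from Viggo Ahmed to Hope Novak and back down to Mateo Chen: 2 + 2 = 4 links.

4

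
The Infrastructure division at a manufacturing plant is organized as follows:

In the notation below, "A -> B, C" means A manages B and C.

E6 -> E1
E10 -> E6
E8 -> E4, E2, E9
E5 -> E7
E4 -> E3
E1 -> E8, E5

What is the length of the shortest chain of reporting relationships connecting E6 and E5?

2

E5 is in E6's organization: the chain from E5 up to E6 is E5 → E1 → E6, which is 2 links.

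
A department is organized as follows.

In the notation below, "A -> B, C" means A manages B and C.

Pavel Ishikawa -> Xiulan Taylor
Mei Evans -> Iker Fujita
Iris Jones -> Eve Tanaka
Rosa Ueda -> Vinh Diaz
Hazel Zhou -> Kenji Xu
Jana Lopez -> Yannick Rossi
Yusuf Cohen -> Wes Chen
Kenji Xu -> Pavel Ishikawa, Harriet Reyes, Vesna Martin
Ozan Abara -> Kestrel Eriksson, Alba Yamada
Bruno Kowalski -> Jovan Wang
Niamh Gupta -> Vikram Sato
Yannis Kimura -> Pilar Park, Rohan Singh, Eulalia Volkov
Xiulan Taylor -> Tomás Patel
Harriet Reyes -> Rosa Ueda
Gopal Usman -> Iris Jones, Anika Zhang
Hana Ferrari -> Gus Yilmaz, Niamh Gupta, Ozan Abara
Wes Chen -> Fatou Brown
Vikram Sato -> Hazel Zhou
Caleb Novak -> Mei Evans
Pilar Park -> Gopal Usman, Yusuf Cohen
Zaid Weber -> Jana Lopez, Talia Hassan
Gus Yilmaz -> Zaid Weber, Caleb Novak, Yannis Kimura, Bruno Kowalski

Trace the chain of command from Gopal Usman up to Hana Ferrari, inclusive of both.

Gopal Usman -> Pilar Park -> Yannis Kimura -> Gus Yilmaz -> Hana Ferrari

Gopal Usman reports to Pilar Park. Pilar Park reports to Yannis Kimura. Yannis Kimura reports to Gus Yilmaz. Gus Yilmaz reports to Hana Ferrari. Hana Ferrari is at the top.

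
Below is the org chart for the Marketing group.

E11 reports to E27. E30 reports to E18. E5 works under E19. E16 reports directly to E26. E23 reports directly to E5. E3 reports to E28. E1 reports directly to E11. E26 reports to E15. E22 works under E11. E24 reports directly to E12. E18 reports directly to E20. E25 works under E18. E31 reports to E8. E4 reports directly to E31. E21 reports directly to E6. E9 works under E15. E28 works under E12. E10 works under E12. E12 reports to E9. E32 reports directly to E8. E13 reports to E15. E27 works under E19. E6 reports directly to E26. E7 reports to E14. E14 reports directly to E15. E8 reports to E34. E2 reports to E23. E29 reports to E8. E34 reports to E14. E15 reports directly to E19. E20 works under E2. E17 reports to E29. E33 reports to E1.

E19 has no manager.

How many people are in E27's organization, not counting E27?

4

E27 directly manages E11. Under E11: E1, E33, E22 (3). That's 4 in total.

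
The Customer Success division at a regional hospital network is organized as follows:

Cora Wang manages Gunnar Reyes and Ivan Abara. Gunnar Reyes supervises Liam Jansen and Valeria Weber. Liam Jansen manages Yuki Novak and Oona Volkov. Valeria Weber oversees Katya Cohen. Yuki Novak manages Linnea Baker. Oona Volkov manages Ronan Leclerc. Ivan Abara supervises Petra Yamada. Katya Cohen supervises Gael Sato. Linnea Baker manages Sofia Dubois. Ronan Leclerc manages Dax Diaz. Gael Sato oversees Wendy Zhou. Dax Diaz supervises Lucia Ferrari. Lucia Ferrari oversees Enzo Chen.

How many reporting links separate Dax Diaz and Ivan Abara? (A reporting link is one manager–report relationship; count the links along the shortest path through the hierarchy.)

6

Dax Diaz is 5 levels below Cora Wang, and Ivan Abara is 1 level below Cora Wang (their lowest common manager). The shortest path runs up from Dax Diaz to Cora Wang and back down to Ivan Abara: 5 + 1 = 6 links.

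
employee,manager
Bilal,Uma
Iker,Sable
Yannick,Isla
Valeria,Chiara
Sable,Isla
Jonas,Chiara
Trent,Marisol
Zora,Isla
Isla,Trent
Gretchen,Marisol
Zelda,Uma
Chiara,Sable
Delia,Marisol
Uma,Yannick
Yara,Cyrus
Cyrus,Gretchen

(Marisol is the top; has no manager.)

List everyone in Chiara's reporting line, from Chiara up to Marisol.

Chiara -> Sable -> Isla -> Trent -> Marisol

Chiara reports to Sable. Sable reports to Isla. Isla reports to Trent. Trent reports to Marisol. Marisol is at the top.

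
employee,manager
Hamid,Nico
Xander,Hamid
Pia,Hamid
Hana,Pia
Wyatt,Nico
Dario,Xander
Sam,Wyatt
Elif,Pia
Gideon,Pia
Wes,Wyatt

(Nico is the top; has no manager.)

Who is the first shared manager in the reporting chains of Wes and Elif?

Wes's chain of managers is Wyatt, Nico. Elif's chain of managers is Pia, Hamid, Nico. The first manager that appears in both chains is Nico.

Nico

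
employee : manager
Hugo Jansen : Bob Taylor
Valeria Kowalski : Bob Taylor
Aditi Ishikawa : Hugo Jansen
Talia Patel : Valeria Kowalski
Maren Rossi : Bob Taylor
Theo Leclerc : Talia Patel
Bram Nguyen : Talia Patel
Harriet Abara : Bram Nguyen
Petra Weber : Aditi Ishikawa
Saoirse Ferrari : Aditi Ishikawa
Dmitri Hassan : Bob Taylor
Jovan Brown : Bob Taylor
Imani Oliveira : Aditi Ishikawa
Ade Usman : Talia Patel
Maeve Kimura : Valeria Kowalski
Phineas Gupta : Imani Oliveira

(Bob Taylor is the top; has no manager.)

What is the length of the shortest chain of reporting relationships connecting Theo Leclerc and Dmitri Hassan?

4

Theo Leclerc is 3 levels below Bob Taylor, and Dmitri Hassan is 1 level below Bob Taylor (their lowest common manager). The shortest path runs up from Theo Leclerc to Bob Taylor and back down to Dmitri Hassan: 3 + 1 = 4 links.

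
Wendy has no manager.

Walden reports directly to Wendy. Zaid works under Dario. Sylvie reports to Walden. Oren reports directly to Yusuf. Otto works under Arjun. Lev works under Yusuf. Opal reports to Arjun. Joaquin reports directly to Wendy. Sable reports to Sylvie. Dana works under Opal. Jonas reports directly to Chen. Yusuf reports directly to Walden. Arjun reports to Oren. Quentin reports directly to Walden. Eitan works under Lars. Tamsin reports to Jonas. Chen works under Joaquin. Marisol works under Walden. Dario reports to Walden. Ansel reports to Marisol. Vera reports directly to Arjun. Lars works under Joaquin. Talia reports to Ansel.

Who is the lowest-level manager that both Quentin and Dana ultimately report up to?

Walden

Quentin's chain of managers is Walden, Wendy. Dana's chain of managers is Opal, Arjun, Oren, Yusuf, Walden, Wendy. The first manager that appears in both chains is Walden.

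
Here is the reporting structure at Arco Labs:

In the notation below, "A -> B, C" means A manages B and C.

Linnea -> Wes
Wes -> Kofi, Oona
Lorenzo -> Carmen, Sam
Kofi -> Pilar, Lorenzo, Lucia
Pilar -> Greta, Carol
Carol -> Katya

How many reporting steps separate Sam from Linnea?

4

Chain from Sam up to Linnea: Sam → Lorenzo → Kofi → Wes → Linnea. That is 4 steps up, so Sam is 4 levels below Linnea.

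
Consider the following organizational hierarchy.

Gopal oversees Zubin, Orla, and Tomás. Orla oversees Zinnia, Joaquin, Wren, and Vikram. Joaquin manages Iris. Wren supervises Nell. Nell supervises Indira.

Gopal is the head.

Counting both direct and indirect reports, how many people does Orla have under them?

7

Orla directly manages Joaquin, Zinnia, Wren, Vikram. Under Joaquin: Iris (1). Zinnia has no reports. Under Wren: Nell, Indira (2). Vikram has no reports. So Orla's organization is 4 direct reports plus everyone under them: 2 + 1 + 3 + 1 = 7.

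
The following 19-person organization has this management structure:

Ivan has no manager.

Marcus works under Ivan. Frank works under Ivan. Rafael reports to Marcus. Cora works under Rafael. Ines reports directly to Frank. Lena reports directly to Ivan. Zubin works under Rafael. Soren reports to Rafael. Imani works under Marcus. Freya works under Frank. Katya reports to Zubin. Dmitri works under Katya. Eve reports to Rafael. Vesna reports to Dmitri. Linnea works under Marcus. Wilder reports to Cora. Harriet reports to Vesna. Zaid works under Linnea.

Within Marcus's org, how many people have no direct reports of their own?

The people in Marcus's organization with no one reporting to them are Zaid, Imani, Eve, Soren, Harriet, Wilder. That is 6.

6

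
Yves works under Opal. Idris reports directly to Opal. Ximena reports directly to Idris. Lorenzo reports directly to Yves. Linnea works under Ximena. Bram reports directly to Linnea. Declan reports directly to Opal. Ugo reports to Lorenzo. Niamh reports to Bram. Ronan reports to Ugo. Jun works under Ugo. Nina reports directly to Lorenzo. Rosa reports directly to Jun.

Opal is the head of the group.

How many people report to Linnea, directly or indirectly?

2

Linnea directly manages Bram. Under Bram: Niamh (1). That's 2 in total.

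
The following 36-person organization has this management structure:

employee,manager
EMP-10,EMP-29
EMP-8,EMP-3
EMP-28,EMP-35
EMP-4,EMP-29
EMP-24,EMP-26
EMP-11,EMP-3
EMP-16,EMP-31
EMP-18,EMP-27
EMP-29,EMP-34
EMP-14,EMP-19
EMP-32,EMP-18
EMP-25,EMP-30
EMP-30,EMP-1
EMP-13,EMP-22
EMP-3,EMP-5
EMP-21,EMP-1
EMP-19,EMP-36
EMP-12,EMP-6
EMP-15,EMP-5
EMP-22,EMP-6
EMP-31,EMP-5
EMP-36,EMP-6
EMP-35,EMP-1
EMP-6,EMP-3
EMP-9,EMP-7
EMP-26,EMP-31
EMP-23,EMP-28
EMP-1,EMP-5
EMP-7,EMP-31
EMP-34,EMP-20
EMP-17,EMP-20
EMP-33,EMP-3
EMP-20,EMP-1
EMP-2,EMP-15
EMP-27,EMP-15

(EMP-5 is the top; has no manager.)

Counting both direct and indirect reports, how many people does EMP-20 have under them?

EMP-20 directly manages EMP-34, EMP-17. Under EMP-34: EMP-29, EMP-10, EMP-4 (3). EMP-17 has no reports. So EMP-20's organization is 2 direct reports plus everyone under them: 4 + 1 = 5.

5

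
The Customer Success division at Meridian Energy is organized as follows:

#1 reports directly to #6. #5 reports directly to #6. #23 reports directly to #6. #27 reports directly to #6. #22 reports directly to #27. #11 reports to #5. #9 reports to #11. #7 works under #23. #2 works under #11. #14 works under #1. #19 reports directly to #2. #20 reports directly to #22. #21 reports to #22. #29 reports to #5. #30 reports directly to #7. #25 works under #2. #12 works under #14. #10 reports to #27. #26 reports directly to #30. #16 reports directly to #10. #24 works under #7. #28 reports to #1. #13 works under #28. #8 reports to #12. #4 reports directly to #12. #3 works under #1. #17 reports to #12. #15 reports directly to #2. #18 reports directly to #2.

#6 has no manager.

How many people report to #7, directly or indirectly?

#7 directly manages #30, #24. Under #30: #26 (1). #24 has no reports. So #7's organization is 2 direct reports plus everyone under them: 2 + 1 = 3.

3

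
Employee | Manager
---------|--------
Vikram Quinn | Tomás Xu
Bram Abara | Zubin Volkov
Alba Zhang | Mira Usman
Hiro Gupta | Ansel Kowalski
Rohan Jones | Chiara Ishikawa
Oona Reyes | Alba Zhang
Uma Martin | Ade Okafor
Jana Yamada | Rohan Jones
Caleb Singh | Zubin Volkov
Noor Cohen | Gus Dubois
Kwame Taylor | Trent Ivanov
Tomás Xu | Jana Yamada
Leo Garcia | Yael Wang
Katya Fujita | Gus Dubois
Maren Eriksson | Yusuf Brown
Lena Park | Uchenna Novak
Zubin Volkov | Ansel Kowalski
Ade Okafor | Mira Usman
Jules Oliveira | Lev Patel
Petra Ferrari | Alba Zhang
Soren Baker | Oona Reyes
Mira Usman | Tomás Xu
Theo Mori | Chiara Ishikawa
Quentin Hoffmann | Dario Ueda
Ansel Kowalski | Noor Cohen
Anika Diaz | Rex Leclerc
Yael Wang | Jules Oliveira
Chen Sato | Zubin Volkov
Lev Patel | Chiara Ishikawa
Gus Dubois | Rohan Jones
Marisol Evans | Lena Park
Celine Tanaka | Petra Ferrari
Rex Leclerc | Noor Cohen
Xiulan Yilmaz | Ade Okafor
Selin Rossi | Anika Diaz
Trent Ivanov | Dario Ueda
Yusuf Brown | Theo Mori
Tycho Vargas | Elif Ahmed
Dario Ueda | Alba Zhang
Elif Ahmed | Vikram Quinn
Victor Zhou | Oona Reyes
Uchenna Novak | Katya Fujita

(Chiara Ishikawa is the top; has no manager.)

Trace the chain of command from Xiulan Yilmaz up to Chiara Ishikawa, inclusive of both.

Xiulan Yilmaz reports to Ade Okafor. Ade Okafor reports to Mira Usman. Mira Usman reports to Tomás Xu. Tomás Xu reports to Jana Yamada. Jana Yamada reports to Rohan Jones. Rohan Jones reports to Chiara Ishikawa. Chiara Ishikawa is at the top.

Xiulan Yilmaz -> Ade Okafor -> Mira Usman -> Tomás Xu -> Jana Yamada -> Rohan Jones -> Chiara Ishikawa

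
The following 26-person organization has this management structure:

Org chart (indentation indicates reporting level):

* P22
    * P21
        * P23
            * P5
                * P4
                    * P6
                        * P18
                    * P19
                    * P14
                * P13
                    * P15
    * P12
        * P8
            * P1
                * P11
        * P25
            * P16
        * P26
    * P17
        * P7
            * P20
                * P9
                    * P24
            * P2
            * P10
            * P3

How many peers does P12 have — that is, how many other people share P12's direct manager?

2

P12 reports to P22. P22's other direct reports are P21, P17 — 2 peers.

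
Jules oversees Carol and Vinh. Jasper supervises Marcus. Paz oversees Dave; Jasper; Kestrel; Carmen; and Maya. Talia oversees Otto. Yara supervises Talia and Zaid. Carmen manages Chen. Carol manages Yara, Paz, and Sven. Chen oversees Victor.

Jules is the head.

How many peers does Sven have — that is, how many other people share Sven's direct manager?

2

Sven reports to Carol. Carol's other direct reports are Yara, Paz — 2 peers.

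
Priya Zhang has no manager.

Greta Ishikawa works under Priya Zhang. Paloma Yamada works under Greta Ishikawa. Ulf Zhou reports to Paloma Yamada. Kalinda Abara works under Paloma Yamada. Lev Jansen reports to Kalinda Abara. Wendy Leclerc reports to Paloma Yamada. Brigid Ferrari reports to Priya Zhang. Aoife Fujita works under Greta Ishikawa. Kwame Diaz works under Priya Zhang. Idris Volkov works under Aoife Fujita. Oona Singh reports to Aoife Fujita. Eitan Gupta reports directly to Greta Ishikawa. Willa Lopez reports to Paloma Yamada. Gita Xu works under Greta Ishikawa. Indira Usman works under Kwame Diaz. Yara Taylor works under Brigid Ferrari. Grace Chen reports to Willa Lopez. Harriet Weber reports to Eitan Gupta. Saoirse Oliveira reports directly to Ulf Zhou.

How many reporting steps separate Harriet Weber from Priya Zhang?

Chain from Harriet Weber up to Priya Zhang: Harriet Weber → Eitan Gupta → Greta Ishikawa → Priya Zhang. That is 3 steps up, so Harriet Weber is 3 levels below Priya Zhang.

3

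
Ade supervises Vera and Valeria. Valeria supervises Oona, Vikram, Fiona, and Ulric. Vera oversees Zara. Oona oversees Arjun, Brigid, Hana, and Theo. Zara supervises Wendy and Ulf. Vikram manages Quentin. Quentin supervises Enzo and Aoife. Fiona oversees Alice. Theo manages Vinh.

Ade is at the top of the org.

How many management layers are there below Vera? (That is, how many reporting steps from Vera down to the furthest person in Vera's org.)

2

The longest chain under Vera runs Vera → Zara → Ulf, which is 2 levels below Vera.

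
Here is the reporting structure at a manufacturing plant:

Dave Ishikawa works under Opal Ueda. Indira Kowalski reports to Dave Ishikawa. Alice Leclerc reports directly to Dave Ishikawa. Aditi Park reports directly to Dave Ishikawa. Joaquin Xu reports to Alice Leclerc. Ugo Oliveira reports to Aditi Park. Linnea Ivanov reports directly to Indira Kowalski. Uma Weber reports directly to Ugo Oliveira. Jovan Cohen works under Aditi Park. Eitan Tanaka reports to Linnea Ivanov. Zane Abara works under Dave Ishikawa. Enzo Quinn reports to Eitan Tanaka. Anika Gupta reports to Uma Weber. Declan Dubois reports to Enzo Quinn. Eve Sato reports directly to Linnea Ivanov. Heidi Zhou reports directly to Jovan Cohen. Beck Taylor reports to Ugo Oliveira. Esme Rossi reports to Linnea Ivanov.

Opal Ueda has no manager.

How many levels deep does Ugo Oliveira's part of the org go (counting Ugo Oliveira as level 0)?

The longest chain under Ugo Oliveira runs Ugo Oliveira → Uma Weber → Anika Gupta, which is 2 levels below Ugo Oliveira.

2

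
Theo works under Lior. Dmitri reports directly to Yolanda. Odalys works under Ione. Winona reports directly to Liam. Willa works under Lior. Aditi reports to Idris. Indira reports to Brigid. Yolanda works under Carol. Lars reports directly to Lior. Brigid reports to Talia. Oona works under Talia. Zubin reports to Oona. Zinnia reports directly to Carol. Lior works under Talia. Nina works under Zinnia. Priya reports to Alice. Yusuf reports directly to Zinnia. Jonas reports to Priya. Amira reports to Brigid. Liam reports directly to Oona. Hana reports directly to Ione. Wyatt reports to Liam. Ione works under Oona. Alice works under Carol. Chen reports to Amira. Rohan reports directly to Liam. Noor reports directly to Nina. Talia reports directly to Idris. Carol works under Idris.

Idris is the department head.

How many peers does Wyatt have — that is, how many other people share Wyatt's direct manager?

2

Wyatt reports to Liam. Liam's other direct reports are Rohan, Winona — 2 peers.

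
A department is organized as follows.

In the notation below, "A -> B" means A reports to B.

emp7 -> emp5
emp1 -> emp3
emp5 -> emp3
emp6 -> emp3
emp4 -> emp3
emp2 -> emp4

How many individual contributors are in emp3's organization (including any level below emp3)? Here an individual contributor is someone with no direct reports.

The people in emp3's organization with no one reporting to them are emp7, emp6, emp2, emp1. That is 4.

4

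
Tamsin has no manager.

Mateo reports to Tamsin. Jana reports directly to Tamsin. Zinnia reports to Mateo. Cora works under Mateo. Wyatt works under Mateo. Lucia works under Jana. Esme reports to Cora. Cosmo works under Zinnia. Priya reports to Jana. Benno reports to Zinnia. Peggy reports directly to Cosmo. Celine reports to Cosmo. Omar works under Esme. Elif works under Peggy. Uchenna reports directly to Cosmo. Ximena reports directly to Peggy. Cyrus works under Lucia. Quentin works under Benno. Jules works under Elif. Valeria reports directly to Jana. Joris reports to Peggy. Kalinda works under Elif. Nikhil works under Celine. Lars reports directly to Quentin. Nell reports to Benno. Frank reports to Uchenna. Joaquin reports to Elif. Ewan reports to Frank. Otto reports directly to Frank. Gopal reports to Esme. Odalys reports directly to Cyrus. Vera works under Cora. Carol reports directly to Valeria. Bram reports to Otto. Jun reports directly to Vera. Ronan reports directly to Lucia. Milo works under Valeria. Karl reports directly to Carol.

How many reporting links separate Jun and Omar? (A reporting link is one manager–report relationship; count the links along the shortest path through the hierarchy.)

4

Jun is 2 levels below Cora, and Omar is 2 levels below Cora (their lowest common manager). The shortest path runs up from Jun to Cora and back down to Omar: 2 + 2 = 4 links.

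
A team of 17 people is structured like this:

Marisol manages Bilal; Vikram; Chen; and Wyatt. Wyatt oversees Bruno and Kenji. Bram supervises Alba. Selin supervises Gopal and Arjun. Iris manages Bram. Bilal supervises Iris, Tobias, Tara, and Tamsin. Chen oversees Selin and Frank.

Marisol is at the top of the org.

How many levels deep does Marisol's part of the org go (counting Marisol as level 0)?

4

The longest chain under Marisol runs Marisol → Bilal → Iris → Bram → Alba, which is 4 levels below Marisol.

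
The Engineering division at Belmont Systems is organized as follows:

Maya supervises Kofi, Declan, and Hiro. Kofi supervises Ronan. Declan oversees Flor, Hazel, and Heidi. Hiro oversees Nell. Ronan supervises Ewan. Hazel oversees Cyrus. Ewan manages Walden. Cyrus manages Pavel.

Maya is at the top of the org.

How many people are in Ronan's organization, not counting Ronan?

Ronan directly manages Ewan. Under Ewan: Walden (1). That's 2 in total.

2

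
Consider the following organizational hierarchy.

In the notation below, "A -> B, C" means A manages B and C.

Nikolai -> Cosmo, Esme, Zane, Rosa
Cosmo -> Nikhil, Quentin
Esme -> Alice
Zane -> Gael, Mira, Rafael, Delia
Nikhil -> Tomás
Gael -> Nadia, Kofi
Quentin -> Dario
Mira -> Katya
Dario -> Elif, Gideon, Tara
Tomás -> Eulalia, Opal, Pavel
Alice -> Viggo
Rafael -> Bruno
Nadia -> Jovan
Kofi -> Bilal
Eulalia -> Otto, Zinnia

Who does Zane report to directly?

Zane reports directly to Nikolai.

Nikolai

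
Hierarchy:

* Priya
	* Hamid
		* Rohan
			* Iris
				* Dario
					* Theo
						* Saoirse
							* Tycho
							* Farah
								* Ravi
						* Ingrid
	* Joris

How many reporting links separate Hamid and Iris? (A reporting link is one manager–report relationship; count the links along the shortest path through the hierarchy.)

2

Iris is in Hamid's organization: the chain from Iris up to Hamid is Iris → Rohan → Hamid, which is 2 links.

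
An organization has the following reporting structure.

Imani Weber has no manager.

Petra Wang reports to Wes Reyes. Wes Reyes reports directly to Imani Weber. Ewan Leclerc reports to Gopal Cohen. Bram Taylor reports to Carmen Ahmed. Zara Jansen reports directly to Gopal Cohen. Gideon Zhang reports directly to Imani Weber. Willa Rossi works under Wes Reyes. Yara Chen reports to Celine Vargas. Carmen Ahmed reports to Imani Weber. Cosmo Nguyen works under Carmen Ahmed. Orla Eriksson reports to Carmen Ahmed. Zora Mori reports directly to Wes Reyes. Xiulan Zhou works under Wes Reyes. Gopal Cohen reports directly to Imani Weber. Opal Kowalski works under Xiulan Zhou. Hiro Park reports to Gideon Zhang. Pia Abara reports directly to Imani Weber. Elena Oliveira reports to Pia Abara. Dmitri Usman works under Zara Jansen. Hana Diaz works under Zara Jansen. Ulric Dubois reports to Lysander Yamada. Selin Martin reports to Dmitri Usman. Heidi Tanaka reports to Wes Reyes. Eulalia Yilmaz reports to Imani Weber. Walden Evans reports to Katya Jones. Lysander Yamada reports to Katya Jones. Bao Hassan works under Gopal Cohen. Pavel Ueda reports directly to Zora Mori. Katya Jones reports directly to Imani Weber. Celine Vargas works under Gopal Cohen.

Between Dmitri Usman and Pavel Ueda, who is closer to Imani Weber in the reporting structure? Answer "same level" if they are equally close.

Both Dmitri Usman and Pavel Ueda are 3 levels below Imani Weber.

same level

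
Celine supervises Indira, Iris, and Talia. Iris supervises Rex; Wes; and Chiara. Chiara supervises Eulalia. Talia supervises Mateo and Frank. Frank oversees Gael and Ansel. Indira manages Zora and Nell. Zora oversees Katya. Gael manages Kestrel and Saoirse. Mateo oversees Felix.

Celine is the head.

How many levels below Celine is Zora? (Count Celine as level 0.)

Chain from Zora up to Celine: Zora → Indira → Celine. That is 2 steps up, so Zora is 2 levels below Celine.

2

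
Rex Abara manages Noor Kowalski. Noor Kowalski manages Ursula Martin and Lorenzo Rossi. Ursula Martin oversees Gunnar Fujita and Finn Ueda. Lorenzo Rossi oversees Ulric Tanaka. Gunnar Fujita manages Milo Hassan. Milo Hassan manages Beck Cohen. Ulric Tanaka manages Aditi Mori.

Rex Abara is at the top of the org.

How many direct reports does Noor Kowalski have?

Noor Kowalski directly manages Ursula Martin, Lorenzo Rossi. That is 2 direct reports.

2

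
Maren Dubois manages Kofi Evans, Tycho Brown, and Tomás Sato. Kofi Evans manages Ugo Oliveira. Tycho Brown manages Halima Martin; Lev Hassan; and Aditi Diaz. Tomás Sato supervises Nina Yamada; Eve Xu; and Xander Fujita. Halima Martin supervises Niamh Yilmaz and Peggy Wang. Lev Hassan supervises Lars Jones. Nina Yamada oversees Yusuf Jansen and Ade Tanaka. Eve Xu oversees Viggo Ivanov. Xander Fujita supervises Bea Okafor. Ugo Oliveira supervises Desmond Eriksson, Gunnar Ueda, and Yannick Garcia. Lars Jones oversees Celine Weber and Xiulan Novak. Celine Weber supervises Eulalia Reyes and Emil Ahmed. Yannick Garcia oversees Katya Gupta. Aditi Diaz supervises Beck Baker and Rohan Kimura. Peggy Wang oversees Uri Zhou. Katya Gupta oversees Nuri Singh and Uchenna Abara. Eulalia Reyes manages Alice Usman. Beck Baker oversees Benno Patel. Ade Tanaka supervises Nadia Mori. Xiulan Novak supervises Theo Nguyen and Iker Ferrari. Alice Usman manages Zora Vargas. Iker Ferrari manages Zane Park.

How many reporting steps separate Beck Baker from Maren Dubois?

3

Chain from Beck Baker up to Maren Dubois: Beck Baker → Aditi Diaz → Tycho Brown → Maren Dubois. That is 3 steps up, so Beck Baker is 3 levels below Maren Dubois.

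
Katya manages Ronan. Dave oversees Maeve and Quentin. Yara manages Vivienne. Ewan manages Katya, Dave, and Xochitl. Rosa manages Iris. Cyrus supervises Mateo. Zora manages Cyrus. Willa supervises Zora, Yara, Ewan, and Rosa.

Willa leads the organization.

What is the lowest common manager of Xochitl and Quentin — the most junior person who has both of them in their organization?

Ewan

Xochitl's chain of managers is Ewan, Willa. Quentin's chain of managers is Dave, Ewan, Willa. The first manager that appears in both chains is Ewan.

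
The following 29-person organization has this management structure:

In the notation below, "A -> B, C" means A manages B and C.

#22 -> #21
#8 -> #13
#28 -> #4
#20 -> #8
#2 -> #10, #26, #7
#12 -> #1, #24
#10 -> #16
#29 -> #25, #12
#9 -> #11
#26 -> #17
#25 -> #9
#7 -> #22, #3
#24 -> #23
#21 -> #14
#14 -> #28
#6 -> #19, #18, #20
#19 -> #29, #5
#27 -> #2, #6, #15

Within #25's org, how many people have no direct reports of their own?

1

The only person in #25's organization with no one reporting to them is #11. That is 1.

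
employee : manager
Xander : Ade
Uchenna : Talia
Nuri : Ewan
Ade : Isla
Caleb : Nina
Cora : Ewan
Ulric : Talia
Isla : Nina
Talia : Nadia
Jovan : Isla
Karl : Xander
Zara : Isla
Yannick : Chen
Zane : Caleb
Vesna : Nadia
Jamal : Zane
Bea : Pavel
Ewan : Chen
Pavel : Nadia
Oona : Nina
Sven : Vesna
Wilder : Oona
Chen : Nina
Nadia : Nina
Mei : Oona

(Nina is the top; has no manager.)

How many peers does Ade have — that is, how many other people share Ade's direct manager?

2

Ade reports to Isla. Isla's other direct reports are Jovan, Zara — 2 peers.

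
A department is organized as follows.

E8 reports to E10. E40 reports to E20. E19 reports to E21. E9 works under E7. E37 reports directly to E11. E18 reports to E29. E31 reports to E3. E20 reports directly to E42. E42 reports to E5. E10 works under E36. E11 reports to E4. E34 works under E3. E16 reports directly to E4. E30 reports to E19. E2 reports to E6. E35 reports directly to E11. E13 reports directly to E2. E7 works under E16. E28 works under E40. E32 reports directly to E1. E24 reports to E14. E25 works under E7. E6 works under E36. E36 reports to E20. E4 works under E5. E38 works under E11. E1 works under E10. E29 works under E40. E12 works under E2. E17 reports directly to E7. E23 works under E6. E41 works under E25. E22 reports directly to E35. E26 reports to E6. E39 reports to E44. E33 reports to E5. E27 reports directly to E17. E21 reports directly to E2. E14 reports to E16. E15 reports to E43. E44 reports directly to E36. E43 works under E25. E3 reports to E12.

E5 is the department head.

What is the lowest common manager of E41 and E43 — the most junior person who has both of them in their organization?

E41's chain of managers is E25, E7, E16, E4, E5. E43's chain of managers is E25, E7, E16, E4, E5. The first manager that appears in both chains is E25.

E25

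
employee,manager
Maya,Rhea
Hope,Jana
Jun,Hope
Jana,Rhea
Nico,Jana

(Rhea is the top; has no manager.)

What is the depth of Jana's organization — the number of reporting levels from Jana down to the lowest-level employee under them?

The longest chain under Jana runs Jana → Hope → Jun, which is 2 levels below Jana.

2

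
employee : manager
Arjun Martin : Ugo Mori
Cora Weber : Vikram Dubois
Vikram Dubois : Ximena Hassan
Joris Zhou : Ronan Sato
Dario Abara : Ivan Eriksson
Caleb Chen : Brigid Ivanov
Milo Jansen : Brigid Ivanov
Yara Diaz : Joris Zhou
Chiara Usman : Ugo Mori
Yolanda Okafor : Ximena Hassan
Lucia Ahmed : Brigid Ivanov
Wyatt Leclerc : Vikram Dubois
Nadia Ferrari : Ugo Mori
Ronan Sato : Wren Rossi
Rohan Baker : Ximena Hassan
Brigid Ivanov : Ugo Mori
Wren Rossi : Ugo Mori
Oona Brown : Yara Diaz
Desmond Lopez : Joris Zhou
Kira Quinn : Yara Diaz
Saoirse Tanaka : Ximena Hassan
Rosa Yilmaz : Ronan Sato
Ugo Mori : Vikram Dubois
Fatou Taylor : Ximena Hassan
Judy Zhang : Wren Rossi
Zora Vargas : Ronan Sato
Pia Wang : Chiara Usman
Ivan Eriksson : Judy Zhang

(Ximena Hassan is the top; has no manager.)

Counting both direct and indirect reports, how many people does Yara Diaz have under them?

2

Yara Diaz directly manages Kira Quinn, Oona Brown. Kira Quinn has no reports. Oona Brown has no reports. So Yara Diaz's organization is 2 direct reports plus everyone under them: 1 + 1 = 2.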